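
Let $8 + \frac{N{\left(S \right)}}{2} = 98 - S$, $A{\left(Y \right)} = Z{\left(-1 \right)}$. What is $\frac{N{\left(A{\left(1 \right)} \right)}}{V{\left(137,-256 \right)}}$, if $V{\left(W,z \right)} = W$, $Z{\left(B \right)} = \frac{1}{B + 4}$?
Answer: $\frac{538}{411} \approx 1.309$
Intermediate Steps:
$Z{\left(B \right)} = \frac{1}{4 + B}$
$A{\left(Y \right)} = \frac{1}{3}$ ($A{\left(Y \right)} = \frac{1}{4 - 1} = \frac{1}{3}$)
$N{\left(S \right)} = 180 - 2 S$ ($N{\left(S \right)} = -16 + 2 \left(98 - S\right) = -16 - \left(-196 + 2 S\right) = 180 - 2 S$)
$\frac{N{\left(A{\left(1 \right)} \right)}}{V{\left(137,-256 \right)}} = \frac{180 - \frac{2}{3}}{137} = \left(180 - \frac{2}{3}\right) \frac{1}{137} = \frac{538}{3} \cdot \frac{1}{137} = \frac{538}{411}$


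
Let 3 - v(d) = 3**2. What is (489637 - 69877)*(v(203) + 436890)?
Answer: 183386427840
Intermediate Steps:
v(d) = -6 (v(d) = 3 - 1*3**2 = 3 - 1*9 = 3 - 9 = -6)
(489637 - 69877)*(v(203) + 436890) = (489637 - 69877)*(-6 + 436890) = 419760*436884 = 183386427840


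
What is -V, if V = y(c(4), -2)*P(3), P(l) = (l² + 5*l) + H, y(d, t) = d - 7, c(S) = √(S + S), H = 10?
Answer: 238 - 68*√2 ≈ 141.83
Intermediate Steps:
c(S) = √2*√S (c(S) = √(2*S) = √2*√S)
y(d, t) = -7 + d
P(l) = 10 + l² + 5*l (P(l) = (l² + 5*l) + 10 = 10 + l² + 5*l)
V = -238 + 68*√2 (V = (-7 + √2*√4)*(10 + 3² + 5*3) = (-7 + √2*2)*(10 + 9 + 15) = (-7 + 2*√2)*34 = -238 + 68*√2 ≈ -141.83)
-V = -(-238 + 68*√2) = 238 - 68*√2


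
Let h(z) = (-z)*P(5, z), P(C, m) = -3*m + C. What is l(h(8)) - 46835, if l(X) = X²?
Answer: -23731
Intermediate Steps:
P(C, m) = C - 3*m
h(z) = -z*(5 - 3*z) (h(z) = (-z)*(5 - 3*z) = -z*(5 - 3*z))
l(h(8)) - 46835 = (8*(-5 + 3*8))² - 46835 = (8*(-5 + 24))² - 46835 = (8*19)² - 46835 = 152² - 46835 = 23104 - 46835 = -23731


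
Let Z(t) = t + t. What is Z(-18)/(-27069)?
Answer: 12/9023 ≈ 0.0013299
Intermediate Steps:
Z(t) = 2*t
Z(-18)/(-27069) = (2*(-18))/(-27069) = -36*(-1/27069) = 12/9023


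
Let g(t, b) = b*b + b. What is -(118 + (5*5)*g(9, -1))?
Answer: -118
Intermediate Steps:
g(t, b) = b + b**2 (g(t, b) = b**2 + b = b + b**2)
-(118 + (5*5)*g(9, -1)) = -(118 + (5*5)*(-(1 - 1))) = -(118 + 25*(-1*0)) = -(118 + 25*0) = -(118 + 0) = -1*118 = -118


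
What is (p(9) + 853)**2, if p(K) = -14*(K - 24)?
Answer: 1129969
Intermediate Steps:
p(K) = 336 - 14*K (p(K) = -14*(-24 + K) = 336 - 14*K)
(p(9) + 853)**2 = ((336 - 14*9) + 853)**2 = ((336 - 126) + 853)**2 = (210 + 853)**2 = 1063**2 = 1129969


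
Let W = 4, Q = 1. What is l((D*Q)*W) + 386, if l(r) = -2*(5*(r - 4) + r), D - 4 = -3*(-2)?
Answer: -54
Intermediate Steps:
D = 10 (D = 4 - 3*(-2) = 4 + 6 = 10)
l(r) = 40 - 12*r (l(r) = -2*(5*(-4 + r) + r) = -2*((-20 + 5*r) + r) = -2*(-20 + 6*r) = 40 - 12*r)
l((D*Q)*W) + 386 = (40 - 12*10*1*4) + 386 = (40 - 120*4) + 386 = (40 - 12*40) + 386 = (40 - 480) + 386 = -440 + 386 = -54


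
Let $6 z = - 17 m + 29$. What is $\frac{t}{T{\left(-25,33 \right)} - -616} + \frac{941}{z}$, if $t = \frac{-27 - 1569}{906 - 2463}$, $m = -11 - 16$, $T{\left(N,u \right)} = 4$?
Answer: $\frac{227128687}{19628580} \approx 11.571$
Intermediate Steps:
$m = -27$
$z = \frac{244}{3}$ ($z = \frac{\left(-17\right) \left(-27\right) + 29}{6} = \frac{459 + 29}{6} = \frac{1}{6} \cdot 488 = \frac{244}{3} \approx 81.333$)
$t = \frac{532}{519}$ ($t = - \frac{1596}{-1557} = \left(-1596\right) \left(- \frac{1}{1557}\right) = \frac{532}{519} \approx 1.025$)
$\frac{t}{T{\left(-25,33 \right)} - -616} + \frac{941}{z} = \frac{532}{519 \left(4 - -616\right)} + \frac{941}{\frac{244}{3}} = \frac{532}{519 \left(4 + 616\right)} + 941 \cdot \frac{3}{244} = \frac{532}{519 \cdot 620} + \frac{2823}{244} = \frac{532}{519} \cdot \frac{1}{620} + \frac{2823}{244} = \frac{133}{80445} + \frac{2823}{244} = \frac{227128687}{19628580}$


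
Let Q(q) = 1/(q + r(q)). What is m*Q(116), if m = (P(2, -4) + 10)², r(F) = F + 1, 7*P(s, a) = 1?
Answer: 5041/11417 ≈ 0.44153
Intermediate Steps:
P(s, a) = ⅐ (P(s, a) = (⅐)*1 = ⅐)
r(F) = 1 + F
Q(q) = 1/(1 + 2*q) (Q(q) = 1/(q + (1 + q)) = 1/(1 + 2*q))
m = 5041/49 (m = (⅐ + 10)² = (71/7)² = 5041/49 ≈ 102.88)
m*Q(116) = 5041/(49*(1 + 2*116)) = 5041/(49*(1 + 232)) = (5041/49)/233 = (5041/49)*(1/233) = 5041/11417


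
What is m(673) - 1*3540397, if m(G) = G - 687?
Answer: -3540411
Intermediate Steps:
m(G) = -687 + G
m(673) - 1*3540397 = (-687 + 673) - 1*3540397 = -14 - 3540397 = -3540411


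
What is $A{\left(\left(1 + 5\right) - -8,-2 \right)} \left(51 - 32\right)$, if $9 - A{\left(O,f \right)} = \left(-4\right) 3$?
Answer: $399$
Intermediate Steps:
$A{\left(O,f \right)} = 21$ ($A{\left(O,f \right)} = 9 - \left(-4\right) 3 = 9 - -12 = 9 + 12 = 21$)
$A{\left(\left(1 + 5\right) - -8,-2 \right)} \left(51 - 32\right) = 21 \left(51 - 32\right) = 21 \cdot 19 = 399$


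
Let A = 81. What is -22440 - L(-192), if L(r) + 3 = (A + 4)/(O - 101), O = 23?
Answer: -1750001/78 ≈ -22436.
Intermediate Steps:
L(r) = -319/78 (L(r) = -3 + (81 + 4)/(23 - 101) = -3 + 85/(-78) = -3 + 85*(-1/78) = -3 - 85/78 = -319/78)
-22440 - L(-192) = -22440 - 1*(-319/78) = -22440 + 319/78 = -1750001/78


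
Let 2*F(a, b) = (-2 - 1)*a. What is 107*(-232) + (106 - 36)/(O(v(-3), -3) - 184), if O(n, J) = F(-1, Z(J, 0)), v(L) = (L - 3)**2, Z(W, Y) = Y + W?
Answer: -1812180/73 ≈ -24824.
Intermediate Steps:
Z(W, Y) = W + Y
v(L) = (-3 + L)**2
F(a, b) = -3*a/2 (F(a, b) = ((-2 - 1)*a)/2 = (-3*a)/2 = -3*a/2)
O(n, J) = 3/2 (O(n, J) = -3/2*(-1) = 3/2)
107*(-232) + (106 - 36)/(O(v(-3), -3) - 184) = 107*(-232) + (106 - 36)/(3/2 - 184) = -24824 + 70/(-365/2) = -24824 + 70*(-2/365) = -24824 - 28/73 = -1812180/73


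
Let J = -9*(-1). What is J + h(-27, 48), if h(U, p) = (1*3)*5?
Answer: 24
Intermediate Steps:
J = 9
h(U, p) = 15 (h(U, p) = 3*5 = 15)
J + h(-27, 48) = 9 + 15 = 24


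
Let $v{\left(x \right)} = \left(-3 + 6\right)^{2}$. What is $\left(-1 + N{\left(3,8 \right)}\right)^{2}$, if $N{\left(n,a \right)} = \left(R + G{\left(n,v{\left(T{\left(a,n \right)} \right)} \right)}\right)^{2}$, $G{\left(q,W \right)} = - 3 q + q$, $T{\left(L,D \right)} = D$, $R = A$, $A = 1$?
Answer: $576$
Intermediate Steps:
$R = 1$
$v{\left(x \right)} = 9$ ($v{\left(x \right)} = 3^{2} = 9$)
$G{\left(q,W \right)} = - 2 q$
$N{\left(n,a \right)} = \left(1 - 2 n\right)^{2}$
$\left(-1 + N{\left(3,8 \right)}\right)^{2} = \left(-1 + \left(-1 + 2 \cdot 3\right)^{2}\right)^{2} = \left(-1 + \left(-1 + 6\right)^{2}\right)^{2} = \left(-1 + 5^{2}\right)^{2} = \left(-1 + 25\right)^{2} = 24^{2} = 576$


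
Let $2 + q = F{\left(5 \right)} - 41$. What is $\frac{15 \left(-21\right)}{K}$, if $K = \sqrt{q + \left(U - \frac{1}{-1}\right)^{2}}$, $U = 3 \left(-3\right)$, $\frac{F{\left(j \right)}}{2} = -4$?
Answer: $- \frac{315 \sqrt{13}}{13} \approx -87.365$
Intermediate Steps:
$F{\left(j \right)} = -8$ ($F{\left(j \right)} = 2 \left(-4\right) = -8$)
$U = -9$
$q = -51$ ($q = -2 - 49 = -51$)
$K = \sqrt{13}$ ($K = \sqrt{-51 + \left(-9 - \frac{1}{-1}\right)^{2}} = \sqrt{-51 + \left(-9 - -1\right)^{2}} = \sqrt{-51 + \left(-9 + 1\right)^{2}} = \sqrt{-51 + \left(-8\right)^{2}} = \sqrt{-51 + 64} = \sqrt{13} \approx 3.6056$)
$\frac{15 \left(-21\right)}{K} = \frac{15 \left(-21\right)}{\sqrt{13}} = - 315 \frac{\sqrt{13}}{13} = - \frac{315 \sqrt{13}}{13}$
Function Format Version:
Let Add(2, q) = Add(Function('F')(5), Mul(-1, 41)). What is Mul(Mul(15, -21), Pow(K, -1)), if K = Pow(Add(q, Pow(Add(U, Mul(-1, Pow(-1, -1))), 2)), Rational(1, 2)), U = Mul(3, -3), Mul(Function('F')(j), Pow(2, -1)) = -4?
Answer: Mul(Rational(-315, 13), Pow(13, Rational(1, 2))) ≈ -87.365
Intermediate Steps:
Function('F')(j) = -8 (Function('F')(j) = Mul(2, -4) = -8)
U = -9
q = -51 (q = Add(-2, Add(-8, Mul(-1, 41))) = Add(-2, Add(-8, -41)) = Add(-2, -49) = -51)
K = Pow(13, Rational(1, 2)) (K = Pow(Add(-51, Pow(Add(-9, Mul(-1, Pow(-1, -1))), 2)), Rational(1, 2)) = Pow(Add(-51, Pow(Add(-9, Mul(-1, -1)), 2)), Rational(1, 2)) = Pow(Add(-51, Pow(Add(-9, 1), 2)), Rational(1, 2)) = Pow(Add(-51, Pow(-8, 2)), Rational(1, 2)) = Pow(Add(-51, 64), Rational(1, 2)) = Pow(13, Rational(1, 2)) ≈ 3.6056)
Mul(Mul(15, -21), Pow(K, -1)) = Mul(Mul(15, -21), Pow(Pow(13, Rational(1, 2)), -1)) = Mul(-315, Mul(Rational(1, 13), Pow(13, Rational(1, 2)))) = Mul(Rational(-315, 13), Pow(13, Rational(1, 2)))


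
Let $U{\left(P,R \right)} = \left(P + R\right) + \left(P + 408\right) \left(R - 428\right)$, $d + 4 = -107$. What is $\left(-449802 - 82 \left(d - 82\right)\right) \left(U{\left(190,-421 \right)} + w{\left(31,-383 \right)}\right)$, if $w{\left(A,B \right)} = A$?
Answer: $220417278352$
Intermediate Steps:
$d = -111$ ($d = -4 - 107 = -111$)
$U{\left(P,R \right)} = P + R + \left(-428 + R\right) \left(408 + P\right)$ ($U{\left(P,R \right)} = \left(P + R\right) + \left(408 + P\right) \left(-428 + R\right) = \left(P + R\right) + \left(-428 + R\right) \left(408 + P\right) = P + R + \left(-428 + R\right) \left(408 + P\right)$)
$\left(-449802 - 82 \left(d - 82\right)\right) \left(U{\left(190,-421 \right)} + w{\left(31,-383 \right)}\right) = \left(-449802 - 82 \left(-111 - 82\right)\right) \left(\left(-174624 - 81130 + 409 \left(-421\right) + 190 \left(-421\right)\right) + 31\right) = \left(-449802 - -15826\right) \left(\left(-174624 - 81130 - 172189 - 79990\right) + 31\right) = \left(-449802 + 15826\right) \left(-507933 + 31\right) = \left(-433976\right) \left(-507902\right) = 220417278352$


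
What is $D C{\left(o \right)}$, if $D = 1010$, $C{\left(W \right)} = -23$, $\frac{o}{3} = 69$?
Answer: $-23230$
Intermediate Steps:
$o = 207$ ($o = 3 \cdot 69 = 207$)
$D C{\left(o \right)} = 1010 \left(-23\right) = -23230$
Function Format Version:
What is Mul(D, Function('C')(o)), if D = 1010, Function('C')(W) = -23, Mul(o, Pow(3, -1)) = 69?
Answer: -23230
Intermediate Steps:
o = 207 (o = Mul(3, 69) = 207)
Mul(D, Function('C')(o)) = Mul(1010, -23) = -23230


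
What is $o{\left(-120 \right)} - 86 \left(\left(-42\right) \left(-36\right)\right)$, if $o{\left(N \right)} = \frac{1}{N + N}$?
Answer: $- \frac{31207681}{240} \approx -1.3003 \cdot 10^{5}$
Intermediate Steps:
$o{\left(N \right)} = \frac{1}{2 N}$
$o{\left(-120 \right)} - 86 \left(\left(-42\right) \left(-36\right)\right) = \frac{1}{2 \left(-120\right)} - 86 \left(\left(-42\right) \left(-36\right)\right) = \frac{1}{2} \left(- \frac{1}{120}\right) - 86 \cdot 1512 = - \frac{1}{240} - 130032 = - \frac{31207681}{240}$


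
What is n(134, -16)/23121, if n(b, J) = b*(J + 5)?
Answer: -1474/23121 ≈ -0.063752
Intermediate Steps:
n(b, J) = b*(5 + J)
n(134, -16)/23121 = (134*(5 - 16))/23121 = (134*(-11))*(1/23121) = -1474*1/23121 = -1474/23121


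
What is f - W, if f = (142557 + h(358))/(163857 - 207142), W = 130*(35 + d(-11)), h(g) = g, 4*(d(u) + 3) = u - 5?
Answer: -31540063/8657 ≈ -3643.3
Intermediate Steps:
d(u) = -17/4 + u/4 (d(u) = -3 + (u - 5)/4 = -3 + (-5 + u)/4 = -3 + (-5/4 + u/4) = -17/4 + u/4)
W = 3640 (W = 130*(35 + (-17/4 + (1/4)*(-11))) = 130*(35 + (-17/4 - 11/4)) = 130*(35 - 7) = 130*28 = 3640)
f = -28583/8657 (f = (142557 + 358)/(163857 - 207142) = 142915/(-43285) = 142915*(-1/43285) = -28583/8657 ≈ -3.3017)
f - W = -28583/8657 - 1*3640 = -28583/8657 - 3640 = -31540063/8657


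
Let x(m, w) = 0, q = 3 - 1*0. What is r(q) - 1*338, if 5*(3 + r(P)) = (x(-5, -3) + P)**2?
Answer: -1696/5 ≈ -339.20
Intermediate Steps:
q = 3 (q = 3 + 0 = 3)
r(P) = -3 + P**2/5 (r(P) = -3 + (0 + P)**2/5 = -3 + P**2/5)
r(q) - 1*338 = (-3 + (1/5)*3**2) - 1*338 = (-3 + (1/5)*9) - 338 = (-3 + 9/5) - 338 = -6/5 - 338 = -1696/5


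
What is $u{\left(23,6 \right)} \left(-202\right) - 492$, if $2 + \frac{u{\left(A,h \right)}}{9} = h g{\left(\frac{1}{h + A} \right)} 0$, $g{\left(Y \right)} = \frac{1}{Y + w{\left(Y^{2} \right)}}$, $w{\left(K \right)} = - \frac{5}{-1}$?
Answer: $3144$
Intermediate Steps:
$w{\left(K \right)} = 5$ ($w{\left(K \right)} = \left(-5\right) \left(-1\right) = 5$)
$g{\left(Y \right)} = \frac{1}{5 + Y}$ ($g{\left(Y \right)} = \frac{1}{Y + 5} = \frac{1}{5 + Y}$)
$u{\left(A,h \right)} = -18$ ($u{\left(A,h \right)} = -18 + 9 \frac{h}{5 + \frac{1}{h + A}} 0 = -18 + 9 \frac{h}{5 + \frac{1}{A + h}} 0 = -18 + 9 \cdot 0 = -18 + 0 = -18$)
$u{\left(23,6 \right)} \left(-202\right) - 492 = \left(-18\right) \left(-202\right) - 492 = 3636 - 492 = 3144$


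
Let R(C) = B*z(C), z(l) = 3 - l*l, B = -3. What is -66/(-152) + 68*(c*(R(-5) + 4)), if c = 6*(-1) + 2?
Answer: -1447007/76 ≈ -19040.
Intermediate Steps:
z(l) = 3 - l²
R(C) = -9 + 3*C² (R(C) = -3*(3 - C²) = -9 + 3*C²)
c = -4 (c = -6 + 2 = -4)
-66/(-152) + 68*(c*(R(-5) + 4)) = -66/(-152) + 68*(-4*((-9 + 3*(-5)²) + 4)) = -66*(-1/152) + 68*(-4*((-9 + 3*25) + 4)) = 33/76 + 68*(-4*((-9 + 75) + 4)) = 33/76 + 68*(-4*(66 + 4)) = 33/76 + 68*(-4*70) = 33/76 + 68*(-280) = 33/76 - 19040 = -1447007/76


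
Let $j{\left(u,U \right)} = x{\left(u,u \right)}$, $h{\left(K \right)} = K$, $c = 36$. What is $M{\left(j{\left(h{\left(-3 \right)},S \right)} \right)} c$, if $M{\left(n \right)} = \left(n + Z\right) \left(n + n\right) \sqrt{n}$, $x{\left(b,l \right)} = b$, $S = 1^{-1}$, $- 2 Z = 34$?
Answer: $4320 i \sqrt{3} \approx 7482.5 i$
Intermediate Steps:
$Z = -17$ ($Z = \left(- \frac{1}{2}\right) 34 = -17$)
$S = 1$
$j{\left(u,U \right)} = u$
$M{\left(n \right)} = 2 n^{\frac{3}{2}} \left(-17 + n\right)$ ($M{\left(n \right)} = \left(n - 17\right) \left(n + n\right) \sqrt{n} = \left(-17 + n\right) 2 n \sqrt{n} = 2 n \left(-17 + n\right) \sqrt{n} = 2 n^{\frac{3}{2}} \left(-17 + n\right)$)
$M{\left(j{\left(h{\left(-3 \right)},S \right)} \right)} c = 2 \left(-3\right)^{\frac{3}{2}} \left(-17 - 3\right) 36 = 2 \left(- 3 i \sqrt{3}\right) \left(-20\right) 36 = 120 i \sqrt{3} \cdot 36 = 4320 i \sqrt{3}$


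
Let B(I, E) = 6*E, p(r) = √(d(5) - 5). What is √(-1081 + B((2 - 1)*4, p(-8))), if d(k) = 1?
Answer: √(-1081 + 12*I) ≈ 0.1825 + 32.879*I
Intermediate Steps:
p(r) = 2*I (p(r) = √(1 - 5) = √(-4) = 2*I)
√(-1081 + B((2 - 1)*4, p(-8))) = √(-1081 + 6*(2*I)) = √(-1081 + 12*I)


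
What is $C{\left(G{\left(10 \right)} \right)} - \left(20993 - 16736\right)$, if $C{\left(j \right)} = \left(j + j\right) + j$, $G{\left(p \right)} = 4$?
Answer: $-4245$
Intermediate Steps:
$C{\left(j \right)} = 3 j$ ($C{\left(j \right)} = 2 j + j = 3 j$)
$C{\left(G{\left(10 \right)} \right)} - \left(20993 - 16736\right) = 3 \cdot 4 - \left(20993 - 16736\right) = 12 - 4257 = -4245$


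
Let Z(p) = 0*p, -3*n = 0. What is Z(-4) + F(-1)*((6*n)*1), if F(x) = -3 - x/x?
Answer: 0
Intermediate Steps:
n = 0 (n = -⅓*0 = 0)
Z(p) = 0
F(x) = -4 (F(x) = -3 - 1*1 = -3 - 1 = -4)
Z(-4) + F(-1)*((6*n)*1) = 0 - 4*6*0 = 0 - 0 = 0 - 4*0 = 0 + 0 = 0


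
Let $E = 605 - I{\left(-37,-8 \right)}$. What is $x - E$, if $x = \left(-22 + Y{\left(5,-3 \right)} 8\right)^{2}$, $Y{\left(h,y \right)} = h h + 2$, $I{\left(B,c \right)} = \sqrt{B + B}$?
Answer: $37031 + i \sqrt{74} \approx 37031.0 + 8.6023 i$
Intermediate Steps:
$I{\left(B,c \right)} = \sqrt{2} \sqrt{B}$ ($I{\left(B,c \right)} = \sqrt{2 B} = \sqrt{2} \sqrt{B}$)
$Y{\left(h,y \right)} = 2 + h^{2}$ ($Y{\left(h,y \right)} = h^{2} + 2 = 2 + h^{2}$)
$E = 605 - i \sqrt{74}$ ($E = 605 - \sqrt{2} \sqrt{-37} = 605 - \sqrt{2} i \sqrt{37} = 605 - i \sqrt{74} \approx 605.0 - 8.6023 i$)
$x = 37636$ ($x = \left(-22 + \left(2 + 5^{2}\right) 8\right)^{2} = \left(-22 + \left(2 + 25\right) 8\right)^{2} = \left(-22 + 27 \cdot 8\right)^{2} = \left(-22 + 216\right)^{2} = 194^{2} = 37636$)
$x - E = 37636 - \left(605 - i \sqrt{74}\right) = 37031 + i \sqrt{74}$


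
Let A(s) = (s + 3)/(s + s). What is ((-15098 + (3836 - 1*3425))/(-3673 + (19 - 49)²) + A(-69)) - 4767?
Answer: -303666189/63779 ≈ -4761.2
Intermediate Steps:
A(s) = (3 + s)/(2*s) (A(s) = (3 + s)/((2*s)) = (3 + s)*(1/(2*s)) = (3 + s)/(2*s))
((-15098 + (3836 - 1*3425))/(-3673 + (19 - 49)²) + A(-69)) - 4767 = ((-15098 + (3836 - 1*3425))/(-3673 + (19 - 49)²) + (½)*(3 - 69)/(-69)) - 4767 = ((-15098 + (3836 - 3425))/(-3673 + (-30)²) + (½)*(-1/69)*(-66)) - 4767 = ((-15098 + 411)/(-3673 + 900) + 11/23) - 4767 = (-14687/(-2773) + 11/23) - 4767 = (-14687*(-1/2773) + 11/23) - 4767 = (14687/2773 + 11/23) - 4767 = 368304/63779 - 4767 = -303666189/63779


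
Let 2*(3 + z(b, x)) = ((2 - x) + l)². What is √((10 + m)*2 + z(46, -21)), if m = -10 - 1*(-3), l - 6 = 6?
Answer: √2462/2 ≈ 24.809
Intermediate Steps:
l = 12 (l = 6 + 6 = 12)
m = -7 (m = -10 + 3 = -7)
z(b, x) = -3 + (14 - x)²/2 (z(b, x) = -3 + ((2 - x) + 12)²/2 = -3 + (14 - x)²/2)
√((10 + m)*2 + z(46, -21)) = √((10 - 7)*2 + (-3 + (14 - 1*(-21))²/2)) = √(3*2 + (-3 + (14 + 21)²/2)) = √(6 + (-3 + (½)*35²)) = √(6 + (-3 + (½)*1225)) = √(6 + (-3 + 1225/2)) = √(6 + 1219/2) = √(1231/2) = √2462/2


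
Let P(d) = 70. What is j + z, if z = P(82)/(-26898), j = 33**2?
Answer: 14645926/13449 ≈ 1089.0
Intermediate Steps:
j = 1089
z = -35/13449 (z = 70/(-26898) = 70*(-1/26898) = -35/13449 ≈ -0.0026024)
j + z = 1089 - 35/13449 = 14645926/13449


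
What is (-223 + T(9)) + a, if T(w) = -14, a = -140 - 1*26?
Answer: -403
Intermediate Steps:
a = -166 (a = -140 - 26 = -166)
(-223 + T(9)) + a = (-223 - 14) - 166 = -237 - 166 = -403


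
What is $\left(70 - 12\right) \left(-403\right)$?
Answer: $-23374$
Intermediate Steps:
$\left(70 - 12\right) \left(-403\right) = 58 \left(-403\right) = -23374$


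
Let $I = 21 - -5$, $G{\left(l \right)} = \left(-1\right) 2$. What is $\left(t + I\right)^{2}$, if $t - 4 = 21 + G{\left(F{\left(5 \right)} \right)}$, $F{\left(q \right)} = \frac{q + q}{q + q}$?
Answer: $2401$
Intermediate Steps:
$F{\left(q \right)} = 1$ ($F{\left(q \right)} = \frac{2 q}{2 q} = 2 q \frac{1}{2 q} = 1$)
$G{\left(l \right)} = -2$
$I = 26$ ($I = 21 + 5 = 26$)
$t = 23$ ($t = 4 + \left(21 - 2\right) = 4 + 19 = 23$)
$\left(t + I\right)^{2} = \left(23 + 26\right)^{2} = 49^{2} = 2401$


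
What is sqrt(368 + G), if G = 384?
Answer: 4*sqrt(47) ≈ 27.423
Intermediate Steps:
sqrt(368 + G) = sqrt(368 + 384) = sqrt(752) = 4*sqrt(47)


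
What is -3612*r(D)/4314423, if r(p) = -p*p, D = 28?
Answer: 943936/1438141 ≈ 0.65636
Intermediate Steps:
r(p) = -p²
-3612*r(D)/4314423 = -(-3612)*28²/4314423 = -(-3612)*784*(1/4314423) = -3612*(-784)*(1/4314423) = 2831808*(1/4314423) = 943936/1438141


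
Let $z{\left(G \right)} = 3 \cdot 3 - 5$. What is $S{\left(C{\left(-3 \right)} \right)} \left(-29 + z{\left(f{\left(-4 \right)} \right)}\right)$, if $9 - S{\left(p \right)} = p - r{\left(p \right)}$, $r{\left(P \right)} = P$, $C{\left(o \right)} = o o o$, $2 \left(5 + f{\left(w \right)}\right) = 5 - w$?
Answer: $-225$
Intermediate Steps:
$f{\left(w \right)} = - \frac{5}{2} - \frac{w}{2}$ ($f{\left(w \right)} = -5 + \frac{5 - w}{2} = -5 - \left(- \frac{5}{2} + \frac{w}{2}\right) = - \frac{5}{2} - \frac{w}{2}$)
$z{\left(G \right)} = 4$ ($z{\left(G \right)} = 9 - 5 = 4$)
$C{\left(o \right)} = o^{3}$ ($C{\left(o \right)} = o^{2} o = o^{3}$)
$S{\left(p \right)} = 9$ ($S{\left(p \right)} = 9 - \left(p - p\right) = 9 - 0 = 9 + 0 = 9$)
$S{\left(C{\left(-3 \right)} \right)} \left(-29 + z{\left(f{\left(-4 \right)} \right)}\right) = 9 \left(-29 + 4\right) = 9 \left(-25\right) = -225$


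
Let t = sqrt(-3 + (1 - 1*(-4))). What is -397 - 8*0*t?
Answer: -397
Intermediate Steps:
t = sqrt(2) (t = sqrt(-3 + (1 + 4)) = sqrt(-3 + 5) = sqrt(2) ≈ 1.4142)
-397 - 8*0*t = -397 - 8*0*sqrt(2) = -397 - 0*sqrt(2) = -397 - 1*0 = -397 + 0 = -397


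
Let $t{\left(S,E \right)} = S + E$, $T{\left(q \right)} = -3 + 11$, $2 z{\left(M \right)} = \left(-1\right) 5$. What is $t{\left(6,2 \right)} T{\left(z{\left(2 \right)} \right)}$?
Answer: $64$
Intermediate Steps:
$z{\left(M \right)} = - \frac{5}{2}$ ($z{\left(M \right)} = \frac{\left(-1\right) 5}{2} = \frac{1}{2} \left(-5\right) = - \frac{5}{2}$)
$T{\left(q \right)} = 8$
$t{\left(S,E \right)} = E + S$
$t{\left(6,2 \right)} T{\left(z{\left(2 \right)} \right)} = \left(2 + 6\right) 8 = 8 \cdot 8 = 64$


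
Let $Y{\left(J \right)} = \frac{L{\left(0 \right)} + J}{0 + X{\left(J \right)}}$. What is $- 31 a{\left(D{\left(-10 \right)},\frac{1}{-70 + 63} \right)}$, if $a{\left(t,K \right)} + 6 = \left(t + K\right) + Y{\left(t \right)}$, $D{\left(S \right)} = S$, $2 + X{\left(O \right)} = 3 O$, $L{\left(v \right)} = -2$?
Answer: $\frac{27373}{56} \approx 488.8$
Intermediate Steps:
$X{\left(O \right)} = -2 + 3 O$
$Y{\left(J \right)} = \frac{-2 + J}{-2 + 3 J}$ ($Y{\left(J \right)} = \frac{-2 + J}{0 + \left(-2 + 3 J\right)} = \frac{-2 + J}{-2 + 3 J}$)
$a{\left(t,K \right)} = -6 + K + t + \frac{-2 + t}{-2 + 3 t}$ ($a{\left(t,K \right)} = -6 + \left(\left(t + K\right) + \frac{-2 + t}{-2 + 3 t}\right) = -6 + \left(\left(K + t\right) + \frac{-2 + t}{-2 + 3 t}\right) = -6 + \left(K + t + \frac{-2 + t}{-2 + 3 t}\right) = -6 + K + t + \frac{-2 + t}{-2 + 3 t}$)
$- 31 a{\left(D{\left(-10 \right)},\frac{1}{-70 + 63} \right)} = - 31 \frac{-2 - 10 + \left(-2 + 3 \left(-10\right)\right) \left(-6 + \frac{1}{-70 + 63} - 10\right)}{-2 + 3 \left(-10\right)} = - 31 \frac{-2 - 10 + \left(-2 - 30\right) \left(-6 + \frac{1}{-7} - 10\right)}{-2 - 30} = - 31 \frac{-2 - 10 - 32 \left(-6 - \frac{1}{7} - 10\right)}{-32} = - 31 \left(- \frac{-2 - 10 - - \frac{3616}{7}}{32}\right) = - 31 \left(- \frac{-2 - 10 + \frac{3616}{7}}{32}\right) = - 31 \left(\left(- \frac{1}{32}\right) \frac{3532}{7}\right) = \left(-31\right) \left(- \frac{883}{56}\right) = \frac{27373}{56}$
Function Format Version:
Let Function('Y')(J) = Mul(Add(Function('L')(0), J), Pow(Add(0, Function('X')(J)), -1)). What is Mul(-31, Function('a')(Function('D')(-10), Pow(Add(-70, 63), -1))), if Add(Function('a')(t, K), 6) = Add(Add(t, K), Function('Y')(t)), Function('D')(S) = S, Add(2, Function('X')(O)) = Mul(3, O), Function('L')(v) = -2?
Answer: Rational(27373, 56) ≈ 488.80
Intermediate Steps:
Function('X')(O) = Add(-2, Mul(3, O))
Function('Y')(J) = Mul(Pow(Add(-2, Mul(3, J)), -1), Add(-2, J)) (Function('Y')(J) = Mul(Add(-2, J), Pow(Add(0, Add(-2, Mul(3, J))), -1)) = Mul(Add(-2, J), Pow(Add(-2, Mul(3, J)), -1)) = Mul(Pow(Add(-2, Mul(3, J)), -1), Add(-2, J)))
Function('a')(t, K) = Add(-6, K, t, Mul(Pow(Add(-2, Mul(3, t)), -1), Add(-2, t))) (Function('a')(t, K) = Add(-6, Add(Add(t, K), Mul(Pow(Add(-2, Mul(3, t)), -1), Add(-2, t)))) = Add(-6, Add(Add(K, t), Mul(Pow(Add(-2, Mul(3, t)), -1), Add(-2, t)))) = Add(-6, Add(K, t, Mul(Pow(Add(-2, Mul(3, t)), -1), Add(-2, t)))) = Add(-6, K, t, Mul(Pow(Add(-2, Mul(3, t)), -1), Add(-2, t))))
Mul(-31, Function('a')(Function('D')(-10), Pow(Add(-70, 63), -1))) = Mul(-31, Mul(Pow(Add(-2, Mul(3, -10)), -1), Add(-2, -10, Mul(Add(-2, Mul(3, -10)), Add(-6, Pow(Add(-70, 63), -1), -10))))) = Mul(-31, Mul(Pow(Add(-2, -30), -1), Add(-2, -10, Mul(Add(-2, -30), Add(-6, Pow(-7, -1), -10))))) = Mul(-31, Mul(Pow(-32, -1), Add(-2, -10, Mul(-32, Add(-6, Rational(-1, 7), -10))))) = Mul(-31, Mul(Rational(-1, 32), Add(-2, -10, Mul(-32, Rational(-113, 7))))) = Mul(-31, Mul(Rational(-1, 32), Add(-2, -10, Rational(3616, 7)))) = Mul(-31, Mul(Rational(-1, 32), Rational(3532, 7))) = Mul(-31, Rational(-883, 56)) = Rational(27373, 56)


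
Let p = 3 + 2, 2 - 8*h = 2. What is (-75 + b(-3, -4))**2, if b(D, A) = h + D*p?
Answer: 8100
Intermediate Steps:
h = 0 (h = 1/4 - 1/8*2 = 1/4 - 1/4 = 0)
p = 5
b(D, A) = 5*D (b(D, A) = 0 + D*5 = 0 + 5*D = 5*D)
(-75 + b(-3, -4))**2 = (-75 + 5*(-3))**2 = (-75 - 15)**2 = (-90)**2 = 8100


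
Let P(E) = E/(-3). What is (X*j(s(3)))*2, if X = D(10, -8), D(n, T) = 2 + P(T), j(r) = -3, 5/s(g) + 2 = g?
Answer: -28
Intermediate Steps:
s(g) = 5/(-2 + g)
P(E) = -E/3 (P(E) = E*(-⅓) = -E/3)
D(n, T) = 2 - T/3
X = 14/3 (X = 2 - ⅓*(-8) = 2 + 8/3 = 14/3 ≈ 4.6667)
(X*j(s(3)))*2 = ((14/3)*(-3))*2 = -14*2 = -28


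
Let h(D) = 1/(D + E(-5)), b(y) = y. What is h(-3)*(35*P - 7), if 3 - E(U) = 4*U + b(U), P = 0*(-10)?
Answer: -7/25 ≈ -0.28000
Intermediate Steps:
P = 0
E(U) = 3 - 5*U (E(U) = 3 - (4*U + U) = 3 - 5*U)
h(D) = 1/(28 + D) (h(D) = 1/(D + (3 - 5*(-5))) = 1/(D + (3 + 25)) = 1/(D + 28) = 1/(28 + D))
h(-3)*(35*P - 7) = (35*0 - 7)/(28 - 3) = (0 - 7)/25 = (1/25)*(-7) = -7/25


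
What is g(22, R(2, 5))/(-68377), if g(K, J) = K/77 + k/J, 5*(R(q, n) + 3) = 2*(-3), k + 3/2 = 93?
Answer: 43/136754 ≈ 0.00031443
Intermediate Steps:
k = 183/2 (k = -3/2 + 93 = 183/2 ≈ 91.500)
R(q, n) = -21/5 (R(q, n) = -3 + (2*(-3))/5 = -3 + (1/5)*(-6) = -3 - 6/5 = -21/5)
g(K, J) = K/77 + 183/(2*J)
g(22, R(2, 5))/(-68377) = ((1/77)*22 + 183/(2*(-21/5)))/(-68377) = (2/7 + (183/2)*(-5/21))*(-1/68377) = (2/7 - 305/14)*(-1/68377) = -43/2*(-1/68377) = 43/136754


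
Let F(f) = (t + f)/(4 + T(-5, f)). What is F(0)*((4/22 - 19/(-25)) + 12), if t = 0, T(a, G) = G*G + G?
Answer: 0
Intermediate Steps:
T(a, G) = G + G² (T(a, G) = G² + G = G + G²)
F(f) = f/(4 + f*(1 + f)) (F(f) = (0 + f)/(4 + f*(1 + f)) = f/(4 + f*(1 + f)))
F(0)*((4/22 - 19/(-25)) + 12) = (0/(4 + 0*(1 + 0)))*((4/22 - 19/(-25)) + 12) = (0/(4 + 0*1))*((4*(1/22) - 19*(-1/25)) + 12) = (0/(4 + 0))*((2/11 + 19/25) + 12) = (0/4)*(259/275 + 12) = (0*(¼))*(3559/275) = 0*(3559/275) = 0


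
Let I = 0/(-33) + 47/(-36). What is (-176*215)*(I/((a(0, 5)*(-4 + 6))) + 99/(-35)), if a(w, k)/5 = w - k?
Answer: 33404206/315 ≈ 1.0605e+5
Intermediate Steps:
a(w, k) = -5*k + 5*w (a(w, k) = 5*(w - k) = -5*k + 5*w)
I = -47/36 (I = 0*(-1/33) + 47*(-1/36) = 0 - 47/36 = -47/36 ≈ -1.3056)
(-176*215)*(I/((a(0, 5)*(-4 + 6))) + 99/(-35)) = (-176*215)*(-47*1/((-4 + 6)*(-5*5 + 5*0))/36 + 99/(-35)) = -37840*(-47*1/(2*(-25 + 0))/36 + 99*(-1/35)) = -37840*(-47/(36*((-25*2))) - 99/35) = -37840*(-47/36/(-50) - 99/35) = -37840*(-47/36*(-1/50) - 99/35) = -37840*(47/1800 - 99/35) = -37840*(-35311/12600) = 33404206/315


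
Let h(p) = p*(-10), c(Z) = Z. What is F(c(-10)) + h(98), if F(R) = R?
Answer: -990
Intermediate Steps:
h(p) = -10*p
F(c(-10)) + h(98) = -10 - 10*98 = -10 - 980 = -990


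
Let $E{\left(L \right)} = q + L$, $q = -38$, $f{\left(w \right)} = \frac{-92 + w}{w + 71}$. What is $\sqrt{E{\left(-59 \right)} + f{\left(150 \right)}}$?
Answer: $\frac{i \sqrt{4724759}}{221} \approx 9.8355 i$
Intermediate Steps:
$f{\left(w \right)} = \frac{-92 + w}{71 + w}$
$E{\left(L \right)} = -38 + L$
$\sqrt{E{\left(-59 \right)} + f{\left(150 \right)}} = \sqrt{\left(-38 - 59\right) + \frac{-92 + 150}{71 + 150}} = \sqrt{-97 + \frac{1}{221} \cdot 58} = \sqrt{-97 + \frac{58}{221}} = \sqrt{- \frac{21379}{221}} = \frac{i \sqrt{4724759}}{221}$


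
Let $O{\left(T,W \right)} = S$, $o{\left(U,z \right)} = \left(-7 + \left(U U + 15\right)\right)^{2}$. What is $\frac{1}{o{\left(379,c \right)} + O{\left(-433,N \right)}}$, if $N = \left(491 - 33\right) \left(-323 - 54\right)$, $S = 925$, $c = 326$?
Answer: $\frac{1}{20635036126} \approx 4.8461 \cdot 10^{-11}$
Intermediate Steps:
$N = -172666$ ($N = 458 \left(-377\right) = -172666$)
$o{\left(U,z \right)} = \left(8 + U^{2}\right)^{2}$ ($o{\left(U,z \right)} = \left(-7 + \left(U^{2} + 15\right)\right)^{2} = \left(-7 + \left(15 + U^{2}\right)\right)^{2} = \left(8 + U^{2}\right)^{2}$)
$O{\left(T,W \right)} = 925$
$\frac{1}{o{\left(379,c \right)} + O{\left(-433,N \right)}} = \frac{1}{\left(8 + 379^{2}\right)^{2} + 925} = \frac{1}{\left(8 + 143641\right)^{2} + 925} = \frac{1}{143649^{2} + 925} = \frac{1}{20635035201 + 925} = \frac{1}{20635036126}$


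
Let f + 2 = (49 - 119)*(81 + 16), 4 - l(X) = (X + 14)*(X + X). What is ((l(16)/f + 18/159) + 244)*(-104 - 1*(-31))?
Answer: -1604641543/89994 ≈ -17831.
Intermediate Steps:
l(X) = 4 - 2*X*(14 + X) (l(X) = 4 - (X + 14)*(X + X) = 4 - (14 + X)*2*X = 4 - 2*X*(14 + X))
f = -6792 (f = -2 + (49 - 119)*(81 + 16) = -2 - 70*97 = -2 - 6790 = -6792)
((l(16)/f + 18/159) + 244)*(-104 - 1*(-31)) = (((4 - 28*16 - 2*16**2)/(-6792) + 18/159) + 244)*(-104 - 1*(-31)) = (((4 - 448 - 2*256)*(-1/6792) + 18*(1/159)) + 244)*(-104 + 31) = (((4 - 448 - 512)*(-1/6792) + 6/53) + 244)*(-73) = ((-956*(-1/6792) + 6/53) + 244)*(-73) = ((239/1698 + 6/53) + 244)*(-73) = (22855/89994 + 244)*(-73) = (21981391/89994)*(-73) = -1604641543/89994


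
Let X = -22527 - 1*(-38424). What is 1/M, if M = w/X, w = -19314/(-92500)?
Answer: 6623750/87 ≈ 76135.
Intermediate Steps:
X = 15897 (X = -22527 + 38424 = 15897)
w = 261/1250 (w = -19314*(-1/92500) = 261/1250 ≈ 0.20880)
M = 87/6623750 (M = (261/1250)/15897 = (261/1250)*(1/15897) = 87/6623750 ≈ 1.3135e-5)
1/M = 1/(87/6623750) = 6623750/87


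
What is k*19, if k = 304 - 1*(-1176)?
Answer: 28120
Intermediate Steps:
k = 1480 (k = 304 + 1176 = 1480)
k*19 = 1480*19 = 28120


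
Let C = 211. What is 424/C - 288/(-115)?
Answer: 109528/24265 ≈ 4.5138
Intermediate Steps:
424/C - 288/(-115) = 424/211 - 288/(-115) = 424*(1/211) - 288*(-1/115) = 424/211 + 288/115 = 109528/24265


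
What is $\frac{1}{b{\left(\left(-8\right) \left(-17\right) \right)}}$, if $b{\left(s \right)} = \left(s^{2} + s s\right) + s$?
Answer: $\frac{1}{37128} \approx 2.6934 \cdot 10^{-5}$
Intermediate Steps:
$b{\left(s \right)} = s + 2 s^{2}$ ($b{\left(s \right)} = \left(s^{2} + s^{2}\right) + s = 2 s^{2} + s = s + 2 s^{2}$)
$\frac{1}{b{\left(\left(-8\right) \left(-17\right) \right)}} = \frac{1}{\left(-8\right) \left(-17\right) \left(1 + 2 \left(\left(-8\right) \left(-17\right)\right)\right)} = \frac{1}{136 \left(1 + 2 \cdot 136\right)} = \frac{1}{136 \left(1 + 272\right)} = \frac{1}{136 \cdot 273} = \frac{1}{37128}$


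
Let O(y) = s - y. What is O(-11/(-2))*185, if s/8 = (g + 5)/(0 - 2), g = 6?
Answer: -18315/2 ≈ -9157.5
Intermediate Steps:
s = -44 (s = 8*((6 + 5)/(0 - 2)) = 8*(11/(-2)) = 8*(11*(-½)) = 8*(-11/2) = -44)
O(y) = -44 - y
O(-11/(-2))*185 = (-44 - (-11)/(-2))*185 = (-44 - (-11)*(-1)/2)*185 = (-44 - 1*11/2)*185 = (-44 - 11/2)*185 = -99/2*185 = -18315/2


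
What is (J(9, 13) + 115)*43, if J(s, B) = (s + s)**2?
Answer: 18877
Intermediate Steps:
J(s, B) = 4*s**2 (J(s, B) = (2*s)**2 = 4*s**2)
(J(9, 13) + 115)*43 = (4*9**2 + 115)*43 = (4*81 + 115)*43 = (324 + 115)*43 = 439*43 = 18877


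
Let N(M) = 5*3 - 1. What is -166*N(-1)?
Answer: -2324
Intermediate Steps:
N(M) = 14 (N(M) = 15 - 1 = 14)
-166*N(-1) = -166*14 = -2324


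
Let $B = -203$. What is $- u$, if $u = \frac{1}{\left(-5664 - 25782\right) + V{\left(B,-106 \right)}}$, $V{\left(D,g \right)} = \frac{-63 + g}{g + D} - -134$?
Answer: $\frac{309}{9675239} \approx 3.1937 \cdot 10^{-5}$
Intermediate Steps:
$V{\left(D,g \right)} = 134 + \frac{-63 + g}{D + g}$ ($V{\left(D,g \right)} = \frac{-63 + g}{D + g} + 134 = 134 + \frac{-63 + g}{D + g}$)
$u = - \frac{309}{9675239}$ ($u = \frac{1}{\left(-5664 - 25782\right) + \frac{-63 + 134 \left(-203\right) + 135 \left(-106\right)}{-203 - 106}} = \frac{1}{\left(-5664 - 25782\right) + \frac{-63 - 27202 - 14310}{-309}} = \frac{1}{-31446 - - \frac{41575}{309}} = \frac{1}{-31446 + \frac{41575}{309}} = \frac{1}{- \frac{9675239}{309}} = - \frac{309}{9675239} \approx -3.1937 \cdot 10^{-5}$)
$- u = \left(-1\right) \left(- \frac{309}{9675239}\right) = \frac{309}{9675239}$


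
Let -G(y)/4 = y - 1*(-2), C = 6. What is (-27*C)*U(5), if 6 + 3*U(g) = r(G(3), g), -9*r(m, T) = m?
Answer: 204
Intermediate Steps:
G(y) = -8 - 4*y (G(y) = -4*(y - 1*(-2)) = -4*(y + 2) = -4*(2 + y) = -8 - 4*y)
r(m, T) = -m/9
U(g) = -34/27 (U(g) = -2 + (-(-8 - 4*3)/9)/3 = -2 + (-(-8 - 12)/9)/3 = -2 + (-⅑*(-20))/3 = -2 + (⅓)*(20/9) = -2 + 20/27 = -34/27)
(-27*C)*U(5) = -27*6*(-34/27) = -162*(-34/27) = 204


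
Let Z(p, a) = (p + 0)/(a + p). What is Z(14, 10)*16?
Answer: 28/3 ≈ 9.3333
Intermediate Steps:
Z(p, a) = p/(a + p)
Z(14, 10)*16 = (14/(10 + 14))*16 = (14/24)*16 = (14*(1/24))*16 = (7/12)*16 = 28/3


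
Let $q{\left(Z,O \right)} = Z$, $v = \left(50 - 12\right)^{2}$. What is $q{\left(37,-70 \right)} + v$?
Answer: $1481$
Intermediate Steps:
$v = 1444$ ($v = 38^{2} = 1444$)
$q{\left(37,-70 \right)} + v = 37 + 1444 = 1481$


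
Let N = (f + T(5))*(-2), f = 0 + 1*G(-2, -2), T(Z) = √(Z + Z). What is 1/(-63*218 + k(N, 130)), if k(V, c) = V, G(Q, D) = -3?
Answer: -1716/23557243 + √10/94228972 ≈ -7.2810e-5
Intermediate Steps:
T(Z) = √2*√Z (T(Z) = √(2*Z) = √2*√Z)
f = -3 (f = 0 + 1*(-3) = 0 - 3 = -3)
N = 6 - 2*√10 (N = (-3 + √2*√5)*(-2) = (-3 + √10)*(-2) = 6 - 2*√10 ≈ -0.32456)
1/(-63*218 + k(N, 130)) = 1/(-63*218 + (6 - 2*√10)) = 1/(-13734 + (6 - 2*√10)) = 1/(-13728 - 2*√10)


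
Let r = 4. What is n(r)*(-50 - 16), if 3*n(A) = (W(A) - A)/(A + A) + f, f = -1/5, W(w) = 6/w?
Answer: 451/40 ≈ 11.275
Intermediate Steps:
f = -1/5 (f = -1*1/5 = -1/5 ≈ -0.20000)
n(A) = -1/15 + (-A + 6/A)/(6*A) (n(A) = ((6/A - A)/(A + A) - 1/5)/3 = ((-A + 6/A)/((2*A)) - 1/5)/3 = ((1/(2*A))*(-A + 6/A) - 1/5)/3 = ((-A + 6/A)/(2*A) - 1/5)/3 = (-1/5 + (-A + 6/A)/(2*A))/3 = -1/15 + (-A + 6/A)/(6*A))
n(r)*(-50 - 16) = (-7/30 + 4**(-2))*(-50 - 16) = (-7/30 + 1/16)*(-66) = -41/240*(-66) = 451/40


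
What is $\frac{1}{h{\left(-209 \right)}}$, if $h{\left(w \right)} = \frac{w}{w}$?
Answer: $1$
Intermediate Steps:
$h{\left(w \right)} = 1$
$\frac{1}{h{\left(-209 \right)}} = 1^{-1} = 1$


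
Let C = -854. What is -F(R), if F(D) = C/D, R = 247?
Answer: 854/247 ≈ 3.4575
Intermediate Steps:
F(D) = -854/D
-F(R) = -(-854)/247 = -1*(-854/247) = 854/247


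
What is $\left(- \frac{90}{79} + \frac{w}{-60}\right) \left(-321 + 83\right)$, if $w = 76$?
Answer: $\frac{678538}{1185} \approx 572.61$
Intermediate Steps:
$\left(- \frac{90}{79} + \frac{w}{-60}\right) \left(-321 + 83\right) = \left(- \frac{90}{79} + \frac{76}{-60}\right) \left(-321 + 83\right) = \left(\left(-90\right) \frac{1}{79} + 76 \left(- \frac{1}{60}\right)\right) \left(-238\right) = \left(- \frac{90}{79} - \frac{19}{15}\right) \left(-238\right) = \left(- \frac{2851}{1185}\right) \left(-238\right) = \frac{678538}{1185}$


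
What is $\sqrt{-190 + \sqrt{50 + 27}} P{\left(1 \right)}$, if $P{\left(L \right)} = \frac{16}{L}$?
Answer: $16 \sqrt{-190 + \sqrt{77}} \approx 215.39 i$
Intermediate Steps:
$\sqrt{-190 + \sqrt{50 + 27}} P{\left(1 \right)} = \sqrt{-190 + \sqrt{50 + 27}} \cdot \frac{16}{1} = \sqrt{-190 + \sqrt{77}} \cdot 16 \cdot 1 = \sqrt{-190 + \sqrt{77}} \cdot 16 = 16 \sqrt{-190 + \sqrt{77}}$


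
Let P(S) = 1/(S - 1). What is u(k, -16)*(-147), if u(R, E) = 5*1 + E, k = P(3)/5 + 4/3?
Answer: 1617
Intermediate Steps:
P(S) = 1/(-1 + S)
k = 43/30 (k = 1/((-1 + 3)*5) + 4/3 = (⅕)/2 + 4*(⅓) = (½)*(⅕) + 4/3 = ⅒ + 4/3 = 43/30 ≈ 1.4333)
u(R, E) = 5 + E
u(k, -16)*(-147) = (5 - 16)*(-147) = -11*(-147) = 1617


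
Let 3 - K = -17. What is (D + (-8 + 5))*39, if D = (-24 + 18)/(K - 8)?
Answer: -273/2 ≈ -136.50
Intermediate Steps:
K = 20 (K = 3 - 1*(-17) = 3 + 17 = 20)
D = -½ (D = (-24 + 18)/(20 - 8) = -6/12 = -6*1/12 = -½ ≈ -0.50000)
(D + (-8 + 5))*39 = (-½ + (-8 + 5))*39 = (-½ - 3)*39 = -7/2*39 = -273/2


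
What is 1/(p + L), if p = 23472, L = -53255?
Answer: -1/29783 ≈ -3.3576e-5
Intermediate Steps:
1/(p + L) = 1/(23472 - 53255) = 1/(-29783) = -1/29783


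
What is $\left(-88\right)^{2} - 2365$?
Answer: $5379$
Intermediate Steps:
$\left(-88\right)^{2} - 2365 = 7744 - 2365 = 5379$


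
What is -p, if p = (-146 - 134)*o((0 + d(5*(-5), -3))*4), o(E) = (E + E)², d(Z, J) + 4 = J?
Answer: 878080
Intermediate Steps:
d(Z, J) = -4 + J
o(E) = 4*E² (o(E) = (2*E)² = 4*E²)
p = -878080 (p = (-146 - 134)*(4*((0 + (-4 - 3))*4)²) = -1120*((0 - 7)*4)² = -1120*(-7*4)² = -1120*(-28)² = -1120*784 = -280*3136 = -878080)
-p = -1*(-878080) = 878080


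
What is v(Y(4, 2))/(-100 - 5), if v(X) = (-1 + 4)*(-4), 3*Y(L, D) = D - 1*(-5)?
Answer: 4/35 ≈ 0.11429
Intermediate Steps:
Y(L, D) = 5/3 + D/3 (Y(L, D) = (D - 1*(-5))/3 = (D + 5)/3 = (5 + D)/3 = 5/3 + D/3)
v(X) = -12 (v(X) = 3*(-4) = -12)
v(Y(4, 2))/(-100 - 5) = -12/(-100 - 5) = -12/(-105) = -1/105*(-12) = 4/35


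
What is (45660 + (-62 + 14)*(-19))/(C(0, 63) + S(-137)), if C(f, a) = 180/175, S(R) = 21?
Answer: 543340/257 ≈ 2114.2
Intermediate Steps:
C(f, a) = 36/35 (C(f, a) = 180*(1/175) = 36/35)
(45660 + (-62 + 14)*(-19))/(C(0, 63) + S(-137)) = (45660 + (-62 + 14)*(-19))/(36/35 + 21) = (45660 - 48*(-19))/(771/35) = (45660 + 912)*(35/771) = 46572*(35/771) = 543340/257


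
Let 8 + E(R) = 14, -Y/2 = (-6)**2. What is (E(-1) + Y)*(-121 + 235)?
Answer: -7524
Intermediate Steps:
Y = -72 (Y = -2*(-6)**2 = -2*36 = -72)
E(R) = 6 (E(R) = -8 + 14 = 6)
(E(-1) + Y)*(-121 + 235) = (6 - 72)*(-121 + 235) = -66*114 = -7524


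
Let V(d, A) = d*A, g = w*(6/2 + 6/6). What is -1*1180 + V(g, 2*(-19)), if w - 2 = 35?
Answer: -6804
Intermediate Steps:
w = 37 (w = 2 + 35 = 37)
g = 148 (g = 37*(6/2 + 6/6) = 37*(6*(½) + 6*(⅙)) = 37*(3 + 1) = 37*4 = 148)
V(d, A) = A*d
-1*1180 + V(g, 2*(-19)) = -1*1180 + (2*(-19))*148 = -1180 - 38*148 = -1180 - 5624 = -6804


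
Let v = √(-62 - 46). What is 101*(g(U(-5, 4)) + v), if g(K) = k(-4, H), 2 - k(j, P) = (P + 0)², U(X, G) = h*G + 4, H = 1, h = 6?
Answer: 101 + 606*I*√3 ≈ 101.0 + 1049.6*I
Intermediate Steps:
U(X, G) = 4 + 6*G (U(X, G) = 6*G + 4 = 4 + 6*G)
k(j, P) = 2 - P² (k(j, P) = 2 - (P + 0)² = 2 - P²)
g(K) = 1 (g(K) = 2 - 1*1² = 2 - 1*1 = 2 - 1 = 1)
v = 6*I*√3 (v = √(-108) = 6*I*√3 ≈ 10.392*I)
101*(g(U(-5, 4)) + v) = 101*(1 + 6*I*√3) = 101 + 606*I*√3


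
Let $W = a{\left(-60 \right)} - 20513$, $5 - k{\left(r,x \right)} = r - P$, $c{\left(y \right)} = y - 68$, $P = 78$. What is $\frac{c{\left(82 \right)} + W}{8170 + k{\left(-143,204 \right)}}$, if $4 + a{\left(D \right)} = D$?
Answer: $- \frac{20563}{8396} \approx -2.4491$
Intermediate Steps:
$a{\left(D \right)} = -4 + D$
$c{\left(y \right)} = -68 + y$ ($c{\left(y \right)} = y - 68 = -68 + y$)
$k{\left(r,x \right)} = 83 - r$ ($k{\left(r,x \right)} = 5 - \left(r - 78\right) = 5 - \left(-78 + r\right) = 83 - r$)
$W = -20577$ ($W = \left(-4 - 60\right) - 20513 = -64 - 20513 = -20577$)
$\frac{c{\left(82 \right)} + W}{8170 + k{\left(-143,204 \right)}} = \frac{\left(-68 + 82\right) - 20577}{8170 + \left(83 - -143\right)} = \frac{14 - 20577}{8170 + \left(83 + 143\right)} = - \frac{20563}{8170 + 226} = - \frac{20563}{8396}$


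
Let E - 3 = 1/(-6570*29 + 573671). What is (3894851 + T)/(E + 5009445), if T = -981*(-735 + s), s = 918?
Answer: 1423494485248/1919324916169 ≈ 0.74166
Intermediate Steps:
E = 1149424/383141 (E = 3 + 1/(-6570*29 + 573671) = 3 + 1/(-190530 + 573671) = 3 + 1/383141 = 1149424/383141 ≈ 3.0000)
T = -179523 (T = -981*(-735 + 918) = -981*183 = -179523)
(3894851 + T)/(E + 5009445) = (3894851 - 179523)/(1149424/383141 + 5009445) = 3715328/(1919324916169/383141) = 3715328*(383141/1919324916169) = 1423494485248/1919324916169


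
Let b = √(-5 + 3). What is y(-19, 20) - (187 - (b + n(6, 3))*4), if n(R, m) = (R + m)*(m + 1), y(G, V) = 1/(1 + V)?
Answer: -902/21 + 4*I*√2 ≈ -42.952 + 5.6569*I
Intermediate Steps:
b = I*√2 (b = √(-2) = I*√2 ≈ 1.4142*I)
n(R, m) = (1 + m)*(R + m) (n(R, m) = (R + m)*(1 + m) = (1 + m)*(R + m))
y(-19, 20) - (187 - (b + n(6, 3))*4) = 1/(1 + 20) - (187 - (I*√2 + (6 + 3 + 3² + 6*3))*4) = 1/21 - (187 - (I*√2 + (6 + 3 + 9 + 18))*4) = 1/21 - (187 - (I*√2 + 36)*4) = 1/21 - (187 - (36 + I*√2)*4) = 1/21 - (187 - (144 + 4*I*√2)) = 1/21 - (187 + (-144 - 4*I*√2)) = 1/21 - (43 - 4*I*√2) = 1/21 + (-43 + 4*I*√2) = -902/21 + 4*I*√2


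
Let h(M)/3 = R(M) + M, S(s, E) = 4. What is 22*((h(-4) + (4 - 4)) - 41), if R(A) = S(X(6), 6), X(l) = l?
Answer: -902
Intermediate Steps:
R(A) = 4
h(M) = 12 + 3*M (h(M) = 3*(4 + M) = 12 + 3*M)
22*((h(-4) + (4 - 4)) - 41) = 22*(((12 + 3*(-4)) + (4 - 4)) - 41) = 22*(((12 - 12) + 0) - 41) = 22*((0 + 0) - 41) = 22*(0 - 41) = 22*(-41) = -902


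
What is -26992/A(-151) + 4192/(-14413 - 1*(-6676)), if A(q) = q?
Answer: 208204112/1168287 ≈ 178.21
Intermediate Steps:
-26992/A(-151) + 4192/(-14413 - 1*(-6676)) = -26992/(-151) + 4192/(-14413 - 1*(-6676)) = -26992*(-1/151) + 4192/(-14413 + 6676) = 26992/151 + 4192/(-7737) = 26992/151 + 4192*(-1/7737) = 26992/151 - 4192/7737 = 208204112/1168287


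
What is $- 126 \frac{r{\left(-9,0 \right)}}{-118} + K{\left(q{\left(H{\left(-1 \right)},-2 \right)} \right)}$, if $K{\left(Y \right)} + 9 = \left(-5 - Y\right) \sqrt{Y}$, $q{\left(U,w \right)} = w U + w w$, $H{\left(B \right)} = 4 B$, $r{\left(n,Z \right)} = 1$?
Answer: $- \frac{468}{59} - 34 \sqrt{3} \approx -66.822$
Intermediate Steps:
$q{\left(U,w \right)} = w^{2} + U w$ ($q{\left(U,w \right)} = U w + w^{2} = w^{2} + U w$)
$K{\left(Y \right)} = -9 + \sqrt{Y} \left(-5 - Y\right)$ ($K{\left(Y \right)} = -9 + \left(-5 - Y\right) \sqrt{Y} = -9 + \sqrt{Y} \left(-5 - Y\right)$)
$- 126 \frac{r{\left(-9,0 \right)}}{-118} + K{\left(q{\left(H{\left(-1 \right)},-2 \right)} \right)} = - 126 \cdot 1 \frac{1}{-118} - \left(9 + \left(- 2 \left(4 \left(-1\right) - 2\right)\right)^{\frac{3}{2}} + 5 \cdot 2 \sqrt{3}\right) = - 126 \cdot 1 \left(- \frac{1}{118}\right) - \left(9 + \left(- 2 \left(-4 - 2\right)\right)^{\frac{3}{2}} + 5 \cdot 2 \sqrt{3}\right) = \left(-126\right) \left(- \frac{1}{118}\right) - \left(9 + \left(\left(-2\right) \left(-6\right)\right)^{\frac{3}{2}} + 5 \cdot 2 \sqrt{3}\right) = \frac{63}{59} - \left(9 + 12^{\frac{3}{2}} + 10 \sqrt{3}\right) = \frac{63}{59} - \left(9 + 24 \sqrt{3} + 5 \cdot 2 \sqrt{3}\right) = \frac{63}{59} - \left(9 + 34 \sqrt{3}\right) = - \frac{468}{59} - 34 \sqrt{3}$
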